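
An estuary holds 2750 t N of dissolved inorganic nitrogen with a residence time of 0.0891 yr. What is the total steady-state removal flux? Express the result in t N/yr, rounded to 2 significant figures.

F = M / τ = 2750 / 0.0891 = 30860 t N/yr.

31000 t N/yr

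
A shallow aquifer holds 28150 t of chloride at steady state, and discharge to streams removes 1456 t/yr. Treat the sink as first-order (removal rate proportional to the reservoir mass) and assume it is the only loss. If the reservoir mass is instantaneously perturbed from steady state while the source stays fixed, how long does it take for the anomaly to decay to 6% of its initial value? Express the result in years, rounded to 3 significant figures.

54.4 yr

For a linear reservoir the anomaly decays as exp(−t/τ) with τ = M/F = 28150/1456 = 19.33 yr.
exp(−t/τ) = 0.06 ⇒ t = −τ ln(0.06) = 19.33 × 2.813 = 54.39 yr.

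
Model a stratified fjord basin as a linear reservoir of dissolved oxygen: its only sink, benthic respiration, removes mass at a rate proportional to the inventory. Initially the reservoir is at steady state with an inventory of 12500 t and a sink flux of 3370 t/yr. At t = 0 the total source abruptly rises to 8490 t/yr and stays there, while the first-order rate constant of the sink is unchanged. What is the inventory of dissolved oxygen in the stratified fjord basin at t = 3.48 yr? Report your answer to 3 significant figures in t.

The sink rate constant is k = F₀/M₀ = 3370/12500 = 0.2696 yr⁻¹.
Solving dM/dt = F₁ − kM with M(0) = M₀ gives M(t) = F₁/k + (M₀ − F₁/k)·e^(−kt).
F₁/k = 8490/0.2696 = 31491 t; kt = 0.2696 × 3.48 = 0.9382, e^(−kt) = 0.3913.
M(3.48) = 31491 + (12500 − 31491) × 0.3913 = 31491 − 7432 = 24059 t.

24100 t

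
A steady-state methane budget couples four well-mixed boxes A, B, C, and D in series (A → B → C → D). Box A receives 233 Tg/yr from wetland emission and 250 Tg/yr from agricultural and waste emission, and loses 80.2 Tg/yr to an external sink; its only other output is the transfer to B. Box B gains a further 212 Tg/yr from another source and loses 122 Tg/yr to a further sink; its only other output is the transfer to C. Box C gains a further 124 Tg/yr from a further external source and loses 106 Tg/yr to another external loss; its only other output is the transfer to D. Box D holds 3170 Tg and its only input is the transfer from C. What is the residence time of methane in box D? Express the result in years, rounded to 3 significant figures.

Box A: F(A→B) = (233 + 250) − 80.2 = 402.80 Tg/yr.
Box B: F(B→C) = (402.80 + 212) − 122 = 492.80 Tg/yr.
Box C: F(C→D) = (492.80 + 124) − 106 = 510.80 Tg/yr.
Box D throughput = its input = 510.80 Tg/yr; τ = 3170 / 510.80 = 6.206 yr.

6.21 yr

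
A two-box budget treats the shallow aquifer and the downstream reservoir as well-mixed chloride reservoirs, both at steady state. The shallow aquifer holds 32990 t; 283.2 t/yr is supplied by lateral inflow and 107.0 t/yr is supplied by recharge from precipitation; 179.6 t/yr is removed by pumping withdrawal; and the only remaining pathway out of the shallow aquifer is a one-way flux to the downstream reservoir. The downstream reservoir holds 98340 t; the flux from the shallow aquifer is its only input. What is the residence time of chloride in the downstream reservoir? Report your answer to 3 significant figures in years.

467 yr

Balance the shallow aquifer: ΣF_in = 283.2 + 107.0 = 390.20 t/yr.
Flux to the downstream reservoir = ΣF_in − (179.6) = 210.60 t/yr.
At steady state the output of the downstream reservoir equals its input, 210.60 t/yr.
τ = M / F = 98340 / 210.60 = 467.0 yr.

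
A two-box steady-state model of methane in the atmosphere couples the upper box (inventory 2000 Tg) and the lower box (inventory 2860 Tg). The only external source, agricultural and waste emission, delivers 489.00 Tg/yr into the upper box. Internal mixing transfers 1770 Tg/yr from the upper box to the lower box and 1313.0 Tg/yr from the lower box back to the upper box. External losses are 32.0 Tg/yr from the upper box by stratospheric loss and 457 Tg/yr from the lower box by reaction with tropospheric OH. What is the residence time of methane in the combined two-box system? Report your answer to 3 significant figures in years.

9.94 yr

Treat the two boxes together as one reservoir: the mixing fluxes between them are internal recycling, so τ = ΣM / Σ(external losses).
M_total = 2000 + 2860 = 4860.0 Tg.
ΣF_external_out = 32.0 + 457 = 489.00 Tg/yr.
τ = M_total / ΣF_ext = 4860.0 / 489.00 = 9.939 yr.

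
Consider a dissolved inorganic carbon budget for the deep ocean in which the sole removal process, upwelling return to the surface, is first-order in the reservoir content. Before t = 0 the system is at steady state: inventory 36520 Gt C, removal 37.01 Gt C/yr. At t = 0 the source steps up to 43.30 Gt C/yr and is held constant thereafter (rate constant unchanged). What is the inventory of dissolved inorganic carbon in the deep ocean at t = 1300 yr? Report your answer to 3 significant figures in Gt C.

41100 Gt C

The sink rate constant is k = F₀/M₀ = 37.01/36520 = 0.001013 yr⁻¹.
Solving dM/dt = F₁ − kM with M(0) = M₀ gives M(t) = F₁/k + (M₀ − F₁/k)·e^(−kt).
F₁/k = 43.30/0.001013 = 42727 Gt C; kt = 0.001013 × 1300 = 1.317, e^(−kt) = 0.2678.
M(1300) = 42727 + (36520 − 42727) × 0.2678 = 42727 − 1662 = 41064 Gt C.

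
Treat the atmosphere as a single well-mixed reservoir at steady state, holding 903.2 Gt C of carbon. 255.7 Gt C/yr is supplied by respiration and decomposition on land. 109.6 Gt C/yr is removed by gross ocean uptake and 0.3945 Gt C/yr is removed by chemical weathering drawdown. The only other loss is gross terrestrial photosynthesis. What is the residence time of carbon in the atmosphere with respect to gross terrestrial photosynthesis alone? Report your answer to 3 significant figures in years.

At steady state ΣF_in = ΣF_out.
ΣF_in = 255.70 Gt C/yr.
Gross terrestrial photosynthesis flux = ΣF_in − (109.6 + 0.3945) = 255.70 − 110.0 = 145.7 Gt C/yr.
τ = M / F = 903.2 / 145.7 = 6.199 yr.

6.20 yr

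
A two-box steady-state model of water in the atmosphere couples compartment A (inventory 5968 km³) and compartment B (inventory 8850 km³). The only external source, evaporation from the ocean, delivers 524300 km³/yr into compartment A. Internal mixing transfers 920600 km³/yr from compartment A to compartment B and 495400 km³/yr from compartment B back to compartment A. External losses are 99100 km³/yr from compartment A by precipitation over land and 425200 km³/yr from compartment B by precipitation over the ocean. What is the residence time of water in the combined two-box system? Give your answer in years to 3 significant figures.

0.0283 yr

For the system as a whole, the A↔B exchange is internal and contributes nothing to the throughput; only the external sinks remove mass.
M_total = 5968 + 8850 = 14818 km³.
ΣF_external_out = 99100 + 425200 = 524300 km³/yr.
τ = M_total / ΣF_ext = 14818 / 524300 = 0.02826 yr.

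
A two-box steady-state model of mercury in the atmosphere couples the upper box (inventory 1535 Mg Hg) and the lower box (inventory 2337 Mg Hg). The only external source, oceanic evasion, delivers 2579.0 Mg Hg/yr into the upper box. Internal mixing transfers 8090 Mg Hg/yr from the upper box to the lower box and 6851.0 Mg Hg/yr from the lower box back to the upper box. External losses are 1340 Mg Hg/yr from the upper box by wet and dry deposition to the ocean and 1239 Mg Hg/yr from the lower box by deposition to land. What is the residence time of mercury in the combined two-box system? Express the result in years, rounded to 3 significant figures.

Residence time in the combined system uses the total inventory and the total *external* removal — internal exchanges between the two boxes cancel.
M_total = 1535 + 2337 = 3872.0 Mg Hg.
ΣF_external_out = 1340 + 1239 = 2579.0 Mg Hg/yr.
τ = M_total / ΣF_ext = 3872.0 / 2579.0 = 1.501 yr.

1.50 yr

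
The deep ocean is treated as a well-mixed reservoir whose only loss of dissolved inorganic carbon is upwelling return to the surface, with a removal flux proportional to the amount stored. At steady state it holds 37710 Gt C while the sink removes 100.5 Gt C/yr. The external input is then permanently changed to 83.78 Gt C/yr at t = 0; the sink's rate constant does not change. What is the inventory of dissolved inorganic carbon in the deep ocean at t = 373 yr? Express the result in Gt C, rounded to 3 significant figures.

τ = M₀/F₀ = 37710/100.5 = 375.2 yr; rate constant k = 1/τ.
New steady state M_∞ = F₁/k = F₁·τ = 83.78 × 375.2 = 31436 Gt C.
M(t) = M_∞ + (M₀ − M_∞)·e^(−t/τ); t/τ = 373/375.2 = 0.9941, so e^(−t/τ) = 0.3701.
M(t) = 31436 + 6274 × 0.3701 = 33758 Gt C.

33800 Gt C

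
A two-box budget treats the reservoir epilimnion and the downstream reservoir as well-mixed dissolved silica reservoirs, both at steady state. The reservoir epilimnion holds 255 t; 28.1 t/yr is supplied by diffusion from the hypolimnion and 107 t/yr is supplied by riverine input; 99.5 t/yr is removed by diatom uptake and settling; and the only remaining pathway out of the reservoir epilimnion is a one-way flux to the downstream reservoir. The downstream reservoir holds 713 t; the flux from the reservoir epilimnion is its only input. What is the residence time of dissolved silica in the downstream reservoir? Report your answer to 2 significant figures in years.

Balance the reservoir epilimnion: ΣF_in = 28.1 + 107 = 135.10 t/yr.
Flux to the downstream reservoir = ΣF_in − (99.5) = 35.600 t/yr.
At steady state the output of the downstream reservoir equals its input, 35.600 t/yr.
τ = M / F = 713 / 35.600 = 20.03 yr.

20 yr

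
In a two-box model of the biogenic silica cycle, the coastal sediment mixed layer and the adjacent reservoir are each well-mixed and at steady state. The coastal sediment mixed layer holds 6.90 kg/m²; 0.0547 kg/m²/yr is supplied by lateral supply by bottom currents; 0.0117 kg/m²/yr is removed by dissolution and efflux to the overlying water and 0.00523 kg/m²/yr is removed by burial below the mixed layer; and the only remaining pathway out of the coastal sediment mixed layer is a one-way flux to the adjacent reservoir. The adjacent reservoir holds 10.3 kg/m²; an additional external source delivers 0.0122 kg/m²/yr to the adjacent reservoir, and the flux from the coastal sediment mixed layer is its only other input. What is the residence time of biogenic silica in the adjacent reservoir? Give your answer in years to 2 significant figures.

210 yr

Balance the coastal sediment mixed layer: ΣF_in = 0.054700 kg/m²/yr.
Flux to the adjacent reservoir = ΣF_in − (0.0117 + 0.00523) = 0.037770 kg/m²/yr.
Total input to the adjacent reservoir = 0.037770 + 0.0122 = 0.049970 kg/m²/yr; at steady state this equals its total output.
τ = M / F = 10.3 / 0.049970 = 206.1 yr.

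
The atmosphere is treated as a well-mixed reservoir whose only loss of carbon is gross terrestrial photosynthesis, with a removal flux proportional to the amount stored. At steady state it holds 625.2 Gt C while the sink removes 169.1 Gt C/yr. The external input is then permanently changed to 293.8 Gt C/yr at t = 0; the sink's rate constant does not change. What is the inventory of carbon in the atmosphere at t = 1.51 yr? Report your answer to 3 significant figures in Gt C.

The sink rate constant is k = F₀/M₀ = 169.1/625.2 = 0.2705 yr⁻¹.
Solving dM/dt = F₁ − kM with M(0) = M₀ gives M(t) = F₁/k + (M₀ − F₁/k)·e^(−kt).
F₁/k = 293.8/0.2705 = 1086.2 Gt C; kt = 0.2705 × 1.51 = 0.4084, e^(−kt) = 0.6647.
M(1.51) = 1086.2 + (625.2 − 1086.2) × 0.6647 = 1086.2 − 306.5 = 779.79 Gt C.

780 Gt C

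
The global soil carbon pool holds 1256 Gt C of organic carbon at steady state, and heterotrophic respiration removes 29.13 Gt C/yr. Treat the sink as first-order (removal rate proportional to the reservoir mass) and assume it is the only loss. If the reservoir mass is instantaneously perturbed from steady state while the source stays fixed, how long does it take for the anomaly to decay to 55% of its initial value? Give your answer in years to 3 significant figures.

25.8 yr

For a linear reservoir the anomaly decays as exp(−t/τ) with τ = M/F = 1256/29.13 = 43.12 yr.
exp(−t/τ) = 0.55 ⇒ t = −τ ln(0.55) = 43.12 × 0.5978 = 25.78 yr.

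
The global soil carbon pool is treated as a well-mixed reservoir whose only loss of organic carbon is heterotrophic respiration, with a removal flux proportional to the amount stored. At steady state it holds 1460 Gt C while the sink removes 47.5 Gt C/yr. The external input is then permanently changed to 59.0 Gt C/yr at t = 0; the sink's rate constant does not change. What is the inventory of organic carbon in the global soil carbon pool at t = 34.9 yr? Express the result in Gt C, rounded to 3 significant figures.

Residence time τ = M₀/F₀ = 30.74 yr. The eventual steady state is M_∞ = M₀·(F₁/F₀) = 1460 × 59.0/47.5 = 1813.5 Gt C.
The anomaly ΔM(t) = M(t) − M_∞ decays as ΔM₀·e^(−t/τ) with ΔM₀ = 1460 − 1813.5 = −353.5 Gt C.
At t = 34.9 yr, e^(−t/τ) = e^(−1.135) = 0.3213, so ΔM = −113.6 Gt C and M = 1813.5 − 113.6 = 1699.9 Gt C.

1700 Gt C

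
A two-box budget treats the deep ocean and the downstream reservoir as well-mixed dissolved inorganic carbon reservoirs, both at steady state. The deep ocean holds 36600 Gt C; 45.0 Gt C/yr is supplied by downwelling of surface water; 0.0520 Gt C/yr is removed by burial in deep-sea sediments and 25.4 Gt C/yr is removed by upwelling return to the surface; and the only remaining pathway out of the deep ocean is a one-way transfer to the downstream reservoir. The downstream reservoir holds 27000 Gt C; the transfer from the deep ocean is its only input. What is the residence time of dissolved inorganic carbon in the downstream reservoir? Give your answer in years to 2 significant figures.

1400 yr

Balance the deep ocean: ΣF_in = 45.000 Gt C/yr.
Transfer to the downstream reservoir = ΣF_in − (0.0520 + 25.4) = 19.548 Gt C/yr.
At steady state the output of the downstream reservoir equals its input, 19.548 Gt C/yr.
τ = M / F = 27000 / 19.548 = 1381 yr.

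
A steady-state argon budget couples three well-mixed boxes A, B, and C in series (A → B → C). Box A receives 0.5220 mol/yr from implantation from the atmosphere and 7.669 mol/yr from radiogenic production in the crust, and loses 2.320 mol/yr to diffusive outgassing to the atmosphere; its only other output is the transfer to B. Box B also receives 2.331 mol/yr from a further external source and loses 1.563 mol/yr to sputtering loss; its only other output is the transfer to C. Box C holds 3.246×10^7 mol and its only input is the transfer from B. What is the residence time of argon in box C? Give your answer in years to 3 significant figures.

4.89×10^6 yr

Box A: F(A→B) = (0.5220 + 7.669) − 2.320 = 5.8710 mol/yr.
Box B: F(B→C) = (5.8710 + 2.331) − 1.563 = 6.6390 mol/yr.
Box C throughput = its input = 6.6390 mol/yr; τ = 3.246×10^7 / 6.6390 = 4.889×10^6 yr.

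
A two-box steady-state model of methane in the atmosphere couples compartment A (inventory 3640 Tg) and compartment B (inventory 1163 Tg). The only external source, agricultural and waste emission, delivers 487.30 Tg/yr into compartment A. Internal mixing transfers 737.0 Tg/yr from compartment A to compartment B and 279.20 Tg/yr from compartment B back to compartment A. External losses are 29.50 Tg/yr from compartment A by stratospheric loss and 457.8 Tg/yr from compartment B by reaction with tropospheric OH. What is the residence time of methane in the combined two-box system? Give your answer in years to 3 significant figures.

9.86 yr

Treat the two boxes together as one reservoir: the mixing fluxes between them are internal recycling, so τ = ΣM / Σ(external losses).
M_total = 3640 + 1163 = 4803.0 Tg.
ΣF_external_out = 29.50 + 457.8 = 487.30 Tg/yr.
τ = M_total / ΣF_ext = 4803.0 / 487.30 = 9.856 yr.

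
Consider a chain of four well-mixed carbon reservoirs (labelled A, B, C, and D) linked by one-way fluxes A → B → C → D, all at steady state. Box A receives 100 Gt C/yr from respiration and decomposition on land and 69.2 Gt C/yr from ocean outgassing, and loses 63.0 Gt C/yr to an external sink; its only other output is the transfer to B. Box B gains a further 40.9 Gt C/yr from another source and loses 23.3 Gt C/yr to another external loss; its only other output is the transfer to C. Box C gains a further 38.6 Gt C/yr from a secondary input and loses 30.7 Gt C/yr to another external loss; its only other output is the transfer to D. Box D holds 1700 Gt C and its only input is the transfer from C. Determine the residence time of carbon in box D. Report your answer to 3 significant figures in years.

Box A: F(A→B) = (100 + 69.2) − 63.0 = 106.20 Gt C/yr.
Box B: F(B→C) = (106.20 + 40.9) − 23.3 = 123.80 Gt C/yr.
Box C: F(C→D) = (123.80 + 38.6) − 30.7 = 131.70 Gt C/yr.
Box D throughput = its input = 131.70 Gt C/yr; τ = 1700 / 131.70 = 12.91 yr.

12.9 yr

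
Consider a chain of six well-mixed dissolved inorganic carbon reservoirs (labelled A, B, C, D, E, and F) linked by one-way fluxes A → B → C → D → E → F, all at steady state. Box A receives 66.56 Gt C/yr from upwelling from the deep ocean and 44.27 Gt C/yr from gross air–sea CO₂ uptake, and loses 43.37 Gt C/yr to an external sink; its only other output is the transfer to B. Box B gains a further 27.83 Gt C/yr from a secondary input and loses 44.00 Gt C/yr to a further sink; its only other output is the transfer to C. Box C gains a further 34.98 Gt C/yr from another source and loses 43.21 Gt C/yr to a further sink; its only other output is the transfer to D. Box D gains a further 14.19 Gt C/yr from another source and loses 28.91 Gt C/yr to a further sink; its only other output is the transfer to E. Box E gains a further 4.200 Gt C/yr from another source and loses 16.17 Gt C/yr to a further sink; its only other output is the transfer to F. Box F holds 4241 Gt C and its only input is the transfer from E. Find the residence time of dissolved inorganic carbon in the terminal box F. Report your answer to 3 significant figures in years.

259 yr

Box A: F(A→B) = (66.56 + 44.27) − 43.37 = 67.460 Gt C/yr.
Box B: F(B→C) = (67.460 + 27.83) − 44.00 = 51.290 Gt C/yr.
Box C: F(C→D) = (51.290 + 34.98) − 43.21 = 43.060 Gt C/yr.
Box D: F(D→E) = (43.060 + 14.19) − 28.91 = 28.340 Gt C/yr.
Box E: F(E→F) = (28.340 + 4.200) − 16.17 = 16.370 Gt C/yr.
Box F throughput = its input = 16.370 Gt C/yr; τ = 4241 / 16.370 = 259.1 yr.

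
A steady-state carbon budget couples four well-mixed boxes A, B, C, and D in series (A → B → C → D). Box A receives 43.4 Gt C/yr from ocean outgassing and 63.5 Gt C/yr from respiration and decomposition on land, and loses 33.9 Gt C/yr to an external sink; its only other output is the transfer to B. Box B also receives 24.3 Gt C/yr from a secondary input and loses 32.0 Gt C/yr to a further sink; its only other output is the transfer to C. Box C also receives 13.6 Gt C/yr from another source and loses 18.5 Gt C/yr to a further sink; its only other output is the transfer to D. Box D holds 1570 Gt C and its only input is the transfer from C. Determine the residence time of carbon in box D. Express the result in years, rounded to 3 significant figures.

26.0 yr

Box A: F(A→B) = (43.4 + 63.5) − 33.9 = 73.000 Gt C/yr.
Box B: F(B→C) = (73.000 + 24.3) − 32.0 = 65.300 Gt C/yr.
Box C: F(C→D) = (65.300 + 13.6) − 18.5 = 60.400 Gt C/yr.
Box D throughput = its input = 60.400 Gt C/yr; τ = 1570 / 60.400 = 25.99 yr.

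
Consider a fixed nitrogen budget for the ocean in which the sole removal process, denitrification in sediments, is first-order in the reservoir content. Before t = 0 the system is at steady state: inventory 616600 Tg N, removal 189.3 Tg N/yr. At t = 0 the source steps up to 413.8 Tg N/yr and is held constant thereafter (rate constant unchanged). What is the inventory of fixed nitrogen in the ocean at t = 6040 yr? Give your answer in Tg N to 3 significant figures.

Residence time τ = M₀/F₀ = 3257 yr. The eventual steady state is M_∞ = M₀·(F₁/F₀) = 616600 × 413.8/189.3 = 1.3479×10^6 Tg N.
The anomaly ΔM(t) = M(t) − M_∞ decays as ΔM₀·e^(−t/τ) with ΔM₀ = 616600 − 1.3479×10^6 = −731300 Tg N.
At t = 6040 yr, e^(−t/τ) = e^(−1.854) = 0.1566, so ΔM = −114500 Tg N and M = 1.3479×10^6 − 114500 = 1.2334×10^6 Tg N.

1.23×10^6 Tg N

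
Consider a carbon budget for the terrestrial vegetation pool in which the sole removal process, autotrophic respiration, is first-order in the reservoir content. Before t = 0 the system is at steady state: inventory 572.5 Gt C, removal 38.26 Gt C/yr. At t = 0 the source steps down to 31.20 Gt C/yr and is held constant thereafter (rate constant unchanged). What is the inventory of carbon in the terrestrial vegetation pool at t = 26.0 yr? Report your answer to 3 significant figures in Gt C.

Residence time τ = M₀/F₀ = 14.96 yr. The eventual steady state is M_∞ = M₀·(F₁/F₀) = 572.5 × 31.20/38.26 = 466.86 Gt C.
The anomaly ΔM(t) = M(t) − M_∞ decays as ΔM₀·e^(−t/τ) with ΔM₀ = 572.5 − 466.86 = 105.6 Gt C.
At t = 26.0 yr, e^(−t/τ) = e^(−1.738) = 0.1759, so ΔM = 18.59 Gt C and M = 466.86 + 18.59 = 485.45 Gt C.

485 Gt C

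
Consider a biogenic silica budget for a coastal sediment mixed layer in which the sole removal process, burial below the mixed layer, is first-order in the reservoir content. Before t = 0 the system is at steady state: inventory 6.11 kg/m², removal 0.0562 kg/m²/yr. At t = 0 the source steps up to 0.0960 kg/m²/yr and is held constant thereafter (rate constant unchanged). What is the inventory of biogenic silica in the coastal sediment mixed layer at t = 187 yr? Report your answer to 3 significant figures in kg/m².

The sink rate constant is k = F₀/M₀ = 0.0562/6.11 = 0.009198 yr⁻¹.
Solving dM/dt = F₁ − kM with M(0) = M₀ gives M(t) = F₁/k + (M₀ − F₁/k)·e^(−kt).
F₁/k = 0.0960/0.009198 = 10.437 kg/m²; kt = 0.009198 × 187 = 1.720, e^(−kt) = 0.1791.
M(187) = 10.437 + (6.11 − 10.437) × 0.1791 = 10.437 − 0.7748 = 9.6622 kg/m².

9.66 kg/m²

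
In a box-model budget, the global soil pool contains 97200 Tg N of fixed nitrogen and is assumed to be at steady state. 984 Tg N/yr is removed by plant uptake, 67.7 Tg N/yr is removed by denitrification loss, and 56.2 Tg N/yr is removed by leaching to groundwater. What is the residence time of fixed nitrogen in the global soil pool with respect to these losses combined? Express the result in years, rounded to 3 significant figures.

Total removal = 984.0 + 67.70 + 56.20 = 1107.9 Tg N/yr.
τ = M / ΣF_out = 97200 / 1107.9 = 87.73 yr.

87.7 yr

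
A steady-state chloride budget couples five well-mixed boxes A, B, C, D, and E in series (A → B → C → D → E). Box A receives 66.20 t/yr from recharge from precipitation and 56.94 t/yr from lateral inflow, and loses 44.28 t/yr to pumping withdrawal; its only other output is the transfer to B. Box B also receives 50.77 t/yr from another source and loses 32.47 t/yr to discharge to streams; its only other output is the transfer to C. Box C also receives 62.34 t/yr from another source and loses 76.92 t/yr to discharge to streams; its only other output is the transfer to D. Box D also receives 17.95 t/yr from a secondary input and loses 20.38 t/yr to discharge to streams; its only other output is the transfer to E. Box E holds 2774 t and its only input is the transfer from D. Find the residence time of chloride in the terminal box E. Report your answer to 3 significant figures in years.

34.6 yr

Box A: F(A→B) = (66.20 + 56.94) − 44.28 = 78.860 t/yr.
Box B: F(B→C) = (78.860 + 50.77) − 32.47 = 97.160 t/yr.
Box C: F(C→D) = (97.160 + 62.34) − 76.92 = 82.580 t/yr.
Box D: F(D→E) = (82.580 + 17.95) − 20.38 = 80.150 t/yr.
Box E throughput = its input = 80.150 t/yr; τ = 2774 / 80.150 = 34.61 yr.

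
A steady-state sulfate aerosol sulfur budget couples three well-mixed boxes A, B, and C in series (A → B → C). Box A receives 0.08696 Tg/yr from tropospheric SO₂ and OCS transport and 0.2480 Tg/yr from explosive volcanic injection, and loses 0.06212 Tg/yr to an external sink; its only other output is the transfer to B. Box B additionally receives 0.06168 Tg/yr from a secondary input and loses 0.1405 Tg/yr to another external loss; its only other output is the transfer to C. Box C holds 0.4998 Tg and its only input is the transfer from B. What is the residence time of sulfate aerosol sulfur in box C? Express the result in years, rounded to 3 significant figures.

Box A: F(A→B) = (0.08696 + 0.2480) − 0.06212 = 0.27284 Tg/yr.
Box B: F(B→C) = (0.27284 + 0.06168) − 0.1405 = 0.19402 Tg/yr.
Box C throughput = its input = 0.19402 Tg/yr; τ = 0.4998 / 0.19402 = 2.576 yr.

2.58 yr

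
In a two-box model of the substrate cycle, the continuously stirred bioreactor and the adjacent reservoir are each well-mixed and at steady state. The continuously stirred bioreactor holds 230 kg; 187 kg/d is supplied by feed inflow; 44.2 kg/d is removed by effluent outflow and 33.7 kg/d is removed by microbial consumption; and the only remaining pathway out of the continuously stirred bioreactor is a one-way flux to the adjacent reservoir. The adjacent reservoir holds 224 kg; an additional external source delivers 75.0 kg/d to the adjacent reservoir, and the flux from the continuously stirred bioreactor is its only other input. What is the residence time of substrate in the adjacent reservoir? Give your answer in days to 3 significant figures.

Balance the continuously stirred bioreactor: ΣF_in = 187.00 kg/d.
Flux to the adjacent reservoir = ΣF_in − (44.2 + 33.7) = 109.10 kg/d.
Total input to the adjacent reservoir = 109.10 + 75.0 = 184.10 kg/d; at steady state this equals its total output.
τ = M / F = 224 / 184.10 = 1.217 d.

1.22 d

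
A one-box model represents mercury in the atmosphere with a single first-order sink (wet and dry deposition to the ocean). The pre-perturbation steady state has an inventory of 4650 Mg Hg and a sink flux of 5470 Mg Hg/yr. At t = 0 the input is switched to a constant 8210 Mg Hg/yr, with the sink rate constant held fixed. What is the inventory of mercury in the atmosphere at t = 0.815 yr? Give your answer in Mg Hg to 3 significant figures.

6090 Mg Hg

Residence time τ = M₀/F₀ = 0.8501 yr. The eventual steady state is M_∞ = M₀·(F₁/F₀) = 4650 × 8210/5470 = 6979.3 Mg Hg.
The anomaly ΔM(t) = M(t) − M_∞ decays as ΔM₀·e^(−t/τ) with ΔM₀ = 4650 − 6979.3 = −2329 Mg Hg.
At t = 0.815 yr, e^(−t/τ) = e^(−0.9587) = 0.3834, so ΔM = −893.0 Mg Hg and M = 6979.3 − 893.0 = 6086.3 Mg Hg.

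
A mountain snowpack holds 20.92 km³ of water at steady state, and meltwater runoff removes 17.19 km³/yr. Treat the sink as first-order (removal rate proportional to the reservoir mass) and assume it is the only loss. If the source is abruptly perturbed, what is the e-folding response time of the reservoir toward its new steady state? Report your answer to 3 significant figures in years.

For a linear reservoir the response time equals the residence time τ = M/F.
τ = 20.92 / 17.19 = 1.217 yr.

1.22 yr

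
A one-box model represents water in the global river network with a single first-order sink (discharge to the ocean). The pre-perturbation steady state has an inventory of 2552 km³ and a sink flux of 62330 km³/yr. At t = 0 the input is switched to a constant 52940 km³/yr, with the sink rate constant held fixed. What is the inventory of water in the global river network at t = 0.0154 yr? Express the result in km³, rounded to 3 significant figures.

2430 km³

τ = M₀/F₀ = 2552/62330 = 0.04094 yr; rate constant k = 1/τ.
New steady state M_∞ = F₁/k = F₁·τ = 52940 × 0.04094 = 2167.5 km³.
M(t) = M_∞ + (M₀ − M_∞)·e^(−t/τ); t/τ = 0.0154/0.04094 = 0.3761, so e^(−t/τ) = 0.6865.
M(t) = 2167.5 + 384.5 × 0.6865 = 2431.5 km³.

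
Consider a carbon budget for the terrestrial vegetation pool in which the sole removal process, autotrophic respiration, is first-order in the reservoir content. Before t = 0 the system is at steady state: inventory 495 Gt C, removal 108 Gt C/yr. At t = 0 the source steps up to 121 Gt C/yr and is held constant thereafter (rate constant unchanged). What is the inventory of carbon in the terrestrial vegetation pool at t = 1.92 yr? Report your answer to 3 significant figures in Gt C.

515 Gt C

τ = M₀/F₀ = 495/108 = 4.583 yr; rate constant k = 1/τ.
New steady state M_∞ = F₁/k = F₁·τ = 121 × 4.583 = 554.58 Gt C.
M(t) = M_∞ + (M₀ − M_∞)·e^(−t/τ); t/τ = 1.92/4.583 = 0.4189, so e^(−t/τ) = 0.6578.
M(t) = 554.58 − 59.58 × 0.6578 = 515.39 Gt C.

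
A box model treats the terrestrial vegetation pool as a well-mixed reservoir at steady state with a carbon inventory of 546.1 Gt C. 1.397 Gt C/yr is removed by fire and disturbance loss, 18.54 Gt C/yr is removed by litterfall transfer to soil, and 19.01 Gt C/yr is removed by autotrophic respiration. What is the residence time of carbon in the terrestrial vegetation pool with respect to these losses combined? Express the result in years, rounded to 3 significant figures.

Total removal = 1.397 + 18.54 + 19.01 = 38.947 Gt C/yr.
τ = M / ΣF_out = 546.1 / 38.947 = 14.02 yr.

14.0 yr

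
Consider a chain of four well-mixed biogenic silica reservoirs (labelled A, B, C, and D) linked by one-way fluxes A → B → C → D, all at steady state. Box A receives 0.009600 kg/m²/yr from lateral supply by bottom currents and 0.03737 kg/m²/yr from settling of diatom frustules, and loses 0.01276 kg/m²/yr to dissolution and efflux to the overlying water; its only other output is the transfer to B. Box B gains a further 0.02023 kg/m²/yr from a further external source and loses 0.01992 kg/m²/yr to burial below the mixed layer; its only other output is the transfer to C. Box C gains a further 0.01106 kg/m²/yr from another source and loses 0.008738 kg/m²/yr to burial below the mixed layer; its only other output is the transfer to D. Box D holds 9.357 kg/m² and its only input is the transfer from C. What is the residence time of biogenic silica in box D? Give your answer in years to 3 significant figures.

254 yr

Box A: F(A→B) = (0.009600 + 0.03737) − 0.01276 = 0.034210 kg/m²/yr.
Box B: F(B→C) = (0.034210 + 0.02023) − 0.01992 = 0.034520 kg/m²/yr.
Box C: F(C→D) = (0.034520 + 0.01106) − 0.008738 = 0.036842 kg/m²/yr.
Box D throughput = its input = 0.036842 kg/m²/yr; τ = 9.357 / 0.036842 = 254.0 yr.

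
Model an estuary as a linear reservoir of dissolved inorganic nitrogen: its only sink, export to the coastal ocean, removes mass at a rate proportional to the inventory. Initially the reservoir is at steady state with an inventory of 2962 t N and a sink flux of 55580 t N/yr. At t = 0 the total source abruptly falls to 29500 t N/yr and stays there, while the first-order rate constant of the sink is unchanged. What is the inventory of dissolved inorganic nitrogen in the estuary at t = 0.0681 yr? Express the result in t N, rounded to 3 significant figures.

1960 t N

τ = M₀/F₀ = 2962/55580 = 0.05329 yr; rate constant k = 1/τ.
New steady state M_∞ = F₁/k = F₁·τ = 29500 × 0.05329 = 1572.1 t N.
M(t) = M_∞ + (M₀ − M_∞)·e^(−t/τ); t/τ = 0.0681/0.05329 = 1.278, so e^(−t/τ) = 0.2786.
M(t) = 1572.1 + 1390 × 0.2786 = 1959.4 t N.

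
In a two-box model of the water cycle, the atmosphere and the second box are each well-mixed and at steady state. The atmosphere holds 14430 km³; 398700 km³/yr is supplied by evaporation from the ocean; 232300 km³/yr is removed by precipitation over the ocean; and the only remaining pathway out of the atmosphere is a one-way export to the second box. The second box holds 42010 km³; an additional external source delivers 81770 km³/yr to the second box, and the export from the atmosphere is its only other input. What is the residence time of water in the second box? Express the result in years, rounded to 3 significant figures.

0.169 yr

Balance the atmosphere: ΣF_in = 398700 km³/yr.
Export to the second box = ΣF_in − (232300) = 166400 km³/yr.
Total input to the second box = 166400 + 81770 = 248170 km³/yr; at steady state this equals its total output.
τ = M / F = 42010 / 248170 = 0.1693 yr.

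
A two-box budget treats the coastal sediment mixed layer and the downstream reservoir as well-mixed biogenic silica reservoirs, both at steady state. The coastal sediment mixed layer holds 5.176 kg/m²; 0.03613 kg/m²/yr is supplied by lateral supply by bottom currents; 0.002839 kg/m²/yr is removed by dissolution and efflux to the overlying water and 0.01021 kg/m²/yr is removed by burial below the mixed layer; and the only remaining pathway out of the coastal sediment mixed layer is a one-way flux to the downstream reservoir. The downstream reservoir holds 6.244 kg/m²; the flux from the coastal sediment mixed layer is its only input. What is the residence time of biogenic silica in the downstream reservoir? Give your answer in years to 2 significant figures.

Balance the coastal sediment mixed layer: ΣF_in = 0.036130 kg/m²/yr.
Flux to the downstream reservoir = ΣF_in − (0.002839 + 0.01021) = 0.023081 kg/m²/yr.
At steady state the output of the downstream reservoir equals its input, 0.023081 kg/m²/yr.
τ = M / F = 6.244 / 0.023081 = 270.5 yr.

270 yr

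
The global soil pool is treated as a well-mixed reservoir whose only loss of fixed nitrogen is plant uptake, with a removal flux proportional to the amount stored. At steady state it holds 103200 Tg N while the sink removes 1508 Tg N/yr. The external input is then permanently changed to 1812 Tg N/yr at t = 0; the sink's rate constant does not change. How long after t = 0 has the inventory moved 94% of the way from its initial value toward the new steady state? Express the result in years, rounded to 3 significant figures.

193 yr

τ = M₀/F₀ = 103200/1508 = 68.44 yr.
The remaining gap fraction is e^(−t/τ); 94% covered ⇒ e^(−t/τ) = 0.0600.
t = −τ ln(0.0600) = 68.44 × 2.813 = 192.5 yr.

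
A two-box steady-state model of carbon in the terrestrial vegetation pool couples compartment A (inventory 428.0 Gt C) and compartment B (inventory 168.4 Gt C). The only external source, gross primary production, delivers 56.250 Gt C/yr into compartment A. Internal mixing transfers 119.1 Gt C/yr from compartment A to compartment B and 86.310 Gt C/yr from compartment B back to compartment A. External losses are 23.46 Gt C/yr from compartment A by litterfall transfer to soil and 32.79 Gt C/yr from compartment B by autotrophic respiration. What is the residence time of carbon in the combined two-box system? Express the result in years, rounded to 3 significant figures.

10.6 yr

Treat the two boxes together as one reservoir: the mixing fluxes between them are internal recycling, so τ = ΣM / Σ(external losses).
M_total = 428.0 + 168.4 = 596.40 Gt C.
ΣF_external_out = 23.46 + 32.79 = 56.250 Gt C/yr.
τ = M_total / ΣF_ext = 596.40 / 56.250 = 10.60 yr.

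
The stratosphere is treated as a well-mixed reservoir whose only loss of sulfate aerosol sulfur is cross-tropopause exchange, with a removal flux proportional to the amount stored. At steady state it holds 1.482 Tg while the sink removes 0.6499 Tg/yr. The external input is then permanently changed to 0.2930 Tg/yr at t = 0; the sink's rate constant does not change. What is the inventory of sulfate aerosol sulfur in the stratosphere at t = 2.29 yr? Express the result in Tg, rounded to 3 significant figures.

0.966 Tg

τ = M₀/F₀ = 1.482/0.6499 = 2.280 yr; rate constant k = 1/τ.
New steady state M_∞ = F₁/k = F₁·τ = 0.2930 × 2.280 = 0.66814 Tg.
M(t) = M_∞ + (M₀ − M_∞)·e^(−t/τ); t/τ = 2.29/2.280 = 1.004, so e^(−t/τ) = 0.3663.
M(t) = 0.66814 + 0.8139 × 0.3663 = 0.96628 Tg.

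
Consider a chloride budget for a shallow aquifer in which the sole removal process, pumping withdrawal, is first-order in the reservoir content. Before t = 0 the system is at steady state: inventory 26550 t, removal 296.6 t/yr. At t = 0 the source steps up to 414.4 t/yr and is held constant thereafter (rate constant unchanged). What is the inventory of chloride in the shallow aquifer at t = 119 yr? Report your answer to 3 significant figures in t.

τ = M₀/F₀ = 26550/296.6 = 89.51 yr; rate constant k = 1/τ.
New steady state M_∞ = F₁/k = F₁·τ = 414.4 × 89.51 = 37095 t.
M(t) = M_∞ + (M₀ − M_∞)·e^(−t/τ); t/τ = 119/89.51 = 1.329, so e^(−t/τ) = 0.2646.
M(t) = 37095 − 10540 × 0.2646 = 34304 t.

34300 t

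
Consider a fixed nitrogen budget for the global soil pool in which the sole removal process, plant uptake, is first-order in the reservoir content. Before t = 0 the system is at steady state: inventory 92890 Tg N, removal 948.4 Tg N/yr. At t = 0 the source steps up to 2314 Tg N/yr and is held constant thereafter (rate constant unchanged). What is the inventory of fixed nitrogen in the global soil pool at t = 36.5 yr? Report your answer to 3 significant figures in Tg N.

Residence time τ = M₀/F₀ = 97.94 yr. The eventual steady state is M_∞ = M₀·(F₁/F₀) = 92890 × 2314/948.4 = 226640 Tg N.
The anomaly ΔM(t) = M(t) − M_∞ decays as ΔM₀·e^(−t/τ) with ΔM₀ = 92890 − 226640 = −133800 Tg N.
At t = 36.5 yr, e^(−t/τ) = e^(−0.3727) = 0.6889, so ΔM = −92140 Tg N and M = 226640 − 92140 = 134500 Tg N.

135000 Tg N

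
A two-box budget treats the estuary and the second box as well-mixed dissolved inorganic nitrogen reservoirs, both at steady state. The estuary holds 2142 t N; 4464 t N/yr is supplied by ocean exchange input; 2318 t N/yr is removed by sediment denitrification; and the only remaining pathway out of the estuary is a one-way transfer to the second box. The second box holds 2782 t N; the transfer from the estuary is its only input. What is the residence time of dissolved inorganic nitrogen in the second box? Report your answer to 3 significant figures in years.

Balance the estuary: ΣF_in = 4464.0 t N/yr.
Transfer to the second box = ΣF_in − (2318) = 2146.0 t N/yr.
At steady state the output of the second box equals its input, 2146.0 t N/yr.
τ = M / F = 2782 / 2146.0 = 1.296 yr.

1.30 yr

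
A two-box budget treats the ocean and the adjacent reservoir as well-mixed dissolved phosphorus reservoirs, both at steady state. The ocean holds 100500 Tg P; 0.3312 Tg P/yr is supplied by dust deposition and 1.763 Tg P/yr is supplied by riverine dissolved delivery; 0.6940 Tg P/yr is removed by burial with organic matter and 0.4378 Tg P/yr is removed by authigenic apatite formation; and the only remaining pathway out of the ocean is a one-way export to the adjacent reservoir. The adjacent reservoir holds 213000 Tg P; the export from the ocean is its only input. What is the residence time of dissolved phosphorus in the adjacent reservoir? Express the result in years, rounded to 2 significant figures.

Balance the ocean: ΣF_in = 0.3312 + 1.763 = 2.0942 Tg P/yr.
Export to the adjacent reservoir = ΣF_in − (0.6940 + 0.4378) = 0.96240 Tg P/yr.
At steady state the output of the adjacent reservoir equals its input, 0.96240 Tg P/yr.
τ = M / F = 213000 / 0.96240 = 221300 yr.

220000 yr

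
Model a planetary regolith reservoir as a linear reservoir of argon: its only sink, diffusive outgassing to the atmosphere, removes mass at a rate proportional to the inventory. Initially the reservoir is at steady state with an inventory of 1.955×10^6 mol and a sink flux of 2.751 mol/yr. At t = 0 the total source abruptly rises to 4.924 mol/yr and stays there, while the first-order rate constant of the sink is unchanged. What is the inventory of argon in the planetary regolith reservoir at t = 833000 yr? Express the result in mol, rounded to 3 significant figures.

3.02×10^6 mol

Residence time τ = M₀/F₀ = 710700 yr. The eventual steady state is M_∞ = M₀·(F₁/F₀) = 1.955×10^6 × 4.924/2.751 = 3.4992×10^6 mol.
The anomaly ΔM(t) = M(t) − M_∞ decays as ΔM₀·e^(−t/τ) with ΔM₀ = 1.955×10^6 − 3.4992×10^6 = −1.544×10^6 mol.
At t = 833000 yr, e^(−t/τ) = e^(−1.172) = 0.3097, so ΔM = −478200 mol and M = 3.4992×10^6 − 478200 = 3.0210×10^6 mol.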